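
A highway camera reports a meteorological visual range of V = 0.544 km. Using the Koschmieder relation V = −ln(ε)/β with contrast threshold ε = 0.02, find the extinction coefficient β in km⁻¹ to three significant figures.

7.19 km⁻¹

β = −ln(0.02) / V = 3.912 / 0.544 = 7.1912 km⁻¹.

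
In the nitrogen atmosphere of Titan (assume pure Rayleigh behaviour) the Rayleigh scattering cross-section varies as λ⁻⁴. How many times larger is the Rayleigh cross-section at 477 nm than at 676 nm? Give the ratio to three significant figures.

4.03

Rayleigh scattering ∝ λ⁻⁴, so the ratio of coefficients is the inverse fourth power of the wavelength ratio.
σ(477)/σ(676) = (676/477)⁴ = (1.4172)⁴ = 4.034.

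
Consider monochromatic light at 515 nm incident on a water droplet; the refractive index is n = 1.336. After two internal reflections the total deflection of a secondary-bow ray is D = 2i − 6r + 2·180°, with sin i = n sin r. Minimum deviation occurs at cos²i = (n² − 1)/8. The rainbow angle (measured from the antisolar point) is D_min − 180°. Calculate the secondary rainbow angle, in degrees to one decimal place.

cos²i = (1.78490 − 1)/8 = 0.09811; i = arccos(0.31323) = 71.746°.
sin r = sin 71.746°/1.336 = 0.71084; r = 45.303°.
D_min = 2·71.746° − 6·45.303° + 360° = 231.674°.
Rainbow angle = D_min − 180° = 51.674°.

51.7°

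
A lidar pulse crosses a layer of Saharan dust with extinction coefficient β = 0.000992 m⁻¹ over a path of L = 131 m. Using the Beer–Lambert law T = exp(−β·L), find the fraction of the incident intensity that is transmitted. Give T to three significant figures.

τ = β·L = 0.000992 × 131 = 0.1300.
T = exp(−0.1300) = 0.8781.

0.878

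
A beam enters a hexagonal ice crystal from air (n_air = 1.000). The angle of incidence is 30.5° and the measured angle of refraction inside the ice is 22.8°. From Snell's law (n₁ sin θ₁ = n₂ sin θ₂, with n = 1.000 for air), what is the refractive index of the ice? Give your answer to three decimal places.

1.310

n = sin θ_i / sin θ_r = sin 30.5° / sin 22.8° = 0.5075 / 0.3875 = 1.3097.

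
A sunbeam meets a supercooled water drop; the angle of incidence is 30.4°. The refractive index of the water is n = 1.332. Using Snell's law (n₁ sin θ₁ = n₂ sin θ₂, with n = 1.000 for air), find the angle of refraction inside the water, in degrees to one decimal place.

22.3°

Snell: sin θ_r = sin θ_i / n = sin 30.4° / 1.332 = 0.5060 / 1.332 = 0.3799.
θ_r = arcsin(0.3799) = 22.33°.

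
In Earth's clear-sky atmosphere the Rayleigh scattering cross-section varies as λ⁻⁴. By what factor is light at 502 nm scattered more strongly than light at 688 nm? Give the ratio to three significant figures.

Rayleigh scattering ∝ λ⁻⁴, so the ratio of coefficients is the inverse fourth power of the wavelength ratio.
σ(502)/σ(688) = (688/502)⁴ = (1.3705)⁴ = 3.528.

3.53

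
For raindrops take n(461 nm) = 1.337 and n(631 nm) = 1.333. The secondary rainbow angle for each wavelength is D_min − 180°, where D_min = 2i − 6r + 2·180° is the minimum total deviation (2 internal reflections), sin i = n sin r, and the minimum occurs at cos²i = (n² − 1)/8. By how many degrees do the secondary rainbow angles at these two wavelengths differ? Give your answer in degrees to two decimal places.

1.04°

At 461 nm (n = 1.337): cos²i = 0.09845 → i = 71.714°, r = 45.249°, D_min = 231.934°, rainbow angle = 51.934°.
At 631 nm (n = 1.333): cos²i = 0.09711 → i = 71.843°, r = 45.466°, D_min = 230.891°, rainbow angle = 50.891°.
Angular width = |51.934° − 50.891°| = 1.043°.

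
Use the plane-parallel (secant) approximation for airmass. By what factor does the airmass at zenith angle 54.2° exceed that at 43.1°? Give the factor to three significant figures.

1.25

X(54.2°)/X(43.1°) = sec 54.2° / sec 43.1° = cos 43.1° / cos 54.2° = 0.7302/0.5850 = 1.2482.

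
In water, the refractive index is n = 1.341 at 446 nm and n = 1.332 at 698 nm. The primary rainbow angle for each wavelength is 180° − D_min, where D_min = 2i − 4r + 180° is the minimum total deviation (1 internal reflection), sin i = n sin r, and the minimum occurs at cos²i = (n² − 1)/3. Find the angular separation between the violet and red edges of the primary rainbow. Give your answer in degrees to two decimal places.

1.29°

At 446 nm (n = 1.341): cos²i = 0.26609 → i = 58.946°, r = 39.705°, D_min = 139.071°, rainbow angle = 40.929°.
At 698 nm (n = 1.332): cos²i = 0.25807 → i = 59.469°, r = 40.290°, D_min = 137.776°, rainbow angle = 42.224°.
Angular width = |40.929° − 42.224°| = 1.295°.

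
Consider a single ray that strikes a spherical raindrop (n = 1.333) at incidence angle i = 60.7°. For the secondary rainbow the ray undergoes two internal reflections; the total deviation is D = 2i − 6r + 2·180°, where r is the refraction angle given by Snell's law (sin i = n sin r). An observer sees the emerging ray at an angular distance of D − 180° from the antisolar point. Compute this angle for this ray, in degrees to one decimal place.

56.2°

sin r = sin 60.7° / 1.333 = 0.8721/1.333 = 0.6542; r = 40.86°.
D = 2·60.7° − 6·40.86° + 2·180° = 121.40° − 245.16° + 360° = 236.24°.
Angle from antisolar point = D − 180° = 56.24°.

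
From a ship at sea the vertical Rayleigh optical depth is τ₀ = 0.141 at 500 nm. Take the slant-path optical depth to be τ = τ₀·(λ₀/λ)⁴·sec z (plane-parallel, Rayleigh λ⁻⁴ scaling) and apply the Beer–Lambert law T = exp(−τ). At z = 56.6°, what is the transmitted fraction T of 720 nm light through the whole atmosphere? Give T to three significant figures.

sec 56.6° = 1.8166.
τ = 0.141 × (500/720)⁴ × 1.8166 = 0.141 × 0.2326 × 1.8166 = 0.0596.
T = exp(−0.0596) = 0.9422.

0.942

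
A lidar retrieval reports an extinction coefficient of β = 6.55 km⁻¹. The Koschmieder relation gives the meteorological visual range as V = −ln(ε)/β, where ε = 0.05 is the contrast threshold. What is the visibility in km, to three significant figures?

0.457 km

V = −ln(0.05) / 6.55 = 2.996 / 6.55 = 0.4574 km.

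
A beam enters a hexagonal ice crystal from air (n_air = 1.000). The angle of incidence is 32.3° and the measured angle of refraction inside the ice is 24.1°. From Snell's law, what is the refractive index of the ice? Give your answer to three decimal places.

1.309

n = sin θ_i / sin θ_r = sin 32.3° / sin 24.1° = 0.5344 / 0.4083 = 1.3086.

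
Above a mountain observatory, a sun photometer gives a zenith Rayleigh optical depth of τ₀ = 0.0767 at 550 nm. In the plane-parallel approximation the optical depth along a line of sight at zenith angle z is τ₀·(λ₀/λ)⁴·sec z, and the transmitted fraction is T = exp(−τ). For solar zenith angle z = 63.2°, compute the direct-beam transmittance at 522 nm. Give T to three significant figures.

0.811

sec 63.2° = 2.2179.
τ = 0.0767 × (550/522)⁴ × 2.2179 = 0.0767 × 1.2324 × 2.2179 = 0.2097.
T = exp(−0.2097) = 0.8109.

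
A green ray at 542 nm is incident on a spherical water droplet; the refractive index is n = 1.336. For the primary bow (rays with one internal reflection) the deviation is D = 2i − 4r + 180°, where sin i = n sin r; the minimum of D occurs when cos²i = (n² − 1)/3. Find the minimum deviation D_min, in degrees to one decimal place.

138.4°

cos²i = (1.78490 − 1)/3 = 0.26163; i = arccos(0.51150) = 59.236°.
sin r = sin 59.236°/1.336 = 0.64318; r = 40.029°.
D_min = 2·59.236° − 4·40.029° + 180° = 138.356°.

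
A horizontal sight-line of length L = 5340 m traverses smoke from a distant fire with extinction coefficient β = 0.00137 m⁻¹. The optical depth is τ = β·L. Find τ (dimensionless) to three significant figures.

7.32

τ = β·L = 0.00137 × 5340 = 7.3158.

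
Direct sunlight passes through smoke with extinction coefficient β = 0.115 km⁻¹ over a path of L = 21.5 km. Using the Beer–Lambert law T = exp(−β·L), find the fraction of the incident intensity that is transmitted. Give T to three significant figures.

0.0844

τ = β·L = 0.115 × 21.5 = 2.4725.
T = exp(−2.4725) = 0.0844.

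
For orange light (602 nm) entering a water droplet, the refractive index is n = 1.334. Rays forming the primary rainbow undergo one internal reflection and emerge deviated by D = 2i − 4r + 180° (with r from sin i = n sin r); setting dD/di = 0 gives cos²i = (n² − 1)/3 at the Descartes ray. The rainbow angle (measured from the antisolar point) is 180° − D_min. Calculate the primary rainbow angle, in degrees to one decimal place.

cos²i = (1.77956 − 1)/3 = 0.25985; i = arccos(0.50976) = 59.352°.
sin r = sin 59.352°/1.334 = 0.64492; r = 40.159°.
D_min = 2·59.352° − 4·40.159° + 180° = 138.067°.
Rainbow angle = 180° − D_min = 41.933°.

41.9°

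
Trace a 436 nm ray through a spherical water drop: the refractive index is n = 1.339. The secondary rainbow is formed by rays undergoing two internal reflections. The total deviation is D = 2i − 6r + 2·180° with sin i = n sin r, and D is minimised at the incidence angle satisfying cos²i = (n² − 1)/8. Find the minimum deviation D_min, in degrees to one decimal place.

232.5°

cos²i = (1.79292 − 1)/8 = 0.09912; i = arccos(0.31483) = 71.650°.
sin r = sin 71.650°/1.339 = 0.70885; r = 45.141°.
D_min = 2·71.650° − 6·45.141° + 360° = 232.451°.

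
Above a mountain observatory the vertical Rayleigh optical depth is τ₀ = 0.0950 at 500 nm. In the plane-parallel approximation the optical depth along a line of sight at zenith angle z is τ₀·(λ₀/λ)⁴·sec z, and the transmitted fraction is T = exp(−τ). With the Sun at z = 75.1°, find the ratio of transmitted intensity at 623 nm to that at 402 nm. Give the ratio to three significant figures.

2.08

Airmass: sec 75.1° = 3.8890.
τ(623 nm) = 0.0950 × (500/623)⁴ × 3.8890 = 0.0950 × 0.4149 × 3.8890 = 0.1533.
τ(402 nm) = 0.0950 × (500/402)⁴ × 3.8890 = 0.0950 × 2.3932 × 3.8890 = 0.8842.
T(623)/T(402) = exp(τ_B − τ_A) = exp(0.7309) = 2.0769.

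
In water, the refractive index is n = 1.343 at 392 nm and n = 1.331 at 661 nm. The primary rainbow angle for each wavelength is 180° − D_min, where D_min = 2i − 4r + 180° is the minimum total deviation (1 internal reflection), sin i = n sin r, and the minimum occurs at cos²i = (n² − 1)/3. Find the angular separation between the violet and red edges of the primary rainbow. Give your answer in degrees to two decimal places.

1.72°

At 392 nm (n = 1.343): cos²i = 0.26788 → i = 58.830°, r = 39.577°, D_min = 139.354°, rainbow angle = 40.646°.
At 661 nm (n = 1.331): cos²i = 0.25719 → i = 59.527°, r = 40.356°, D_min = 137.630°, rainbow angle = 42.370°.
Angular width = |40.646° − 42.370°| = 1.724°.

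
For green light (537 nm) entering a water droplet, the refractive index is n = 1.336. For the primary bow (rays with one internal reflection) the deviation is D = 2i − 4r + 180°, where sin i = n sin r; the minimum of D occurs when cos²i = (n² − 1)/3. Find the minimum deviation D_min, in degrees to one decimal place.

138.4°

cos²i = (1.78490 − 1)/3 = 0.26163; i = arccos(0.51150) = 59.236°.
sin r = sin 59.236°/1.336 = 0.64318; r = 40.029°.
D_min = 2·59.236° − 4·40.029° + 180° = 138.356°.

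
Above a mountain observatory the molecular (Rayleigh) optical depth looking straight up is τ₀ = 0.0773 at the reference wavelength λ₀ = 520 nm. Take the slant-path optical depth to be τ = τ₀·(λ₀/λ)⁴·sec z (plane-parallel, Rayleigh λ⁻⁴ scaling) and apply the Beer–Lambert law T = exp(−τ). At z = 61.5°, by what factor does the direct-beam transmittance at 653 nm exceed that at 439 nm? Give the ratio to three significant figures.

1.29

Airmass: sec 61.5° = 2.0957.
τ(653 nm) = 0.0773 × (520/653)⁴ × 2.0957 = 0.0773 × 0.4021 × 2.0957 = 0.0651.
τ(439 nm) = 0.0773 × (520/439)⁴ × 2.0957 = 0.0773 × 1.9686 × 2.0957 = 0.3189.
T(653)/T(439) = exp(τ_B − τ_A) = exp(0.2538) = 1.2889.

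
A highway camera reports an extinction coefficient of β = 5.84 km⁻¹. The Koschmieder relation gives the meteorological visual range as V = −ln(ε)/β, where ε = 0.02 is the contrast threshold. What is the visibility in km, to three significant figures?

0.670 km

V = −ln(0.02) / 5.84 = 3.912 / 5.84 = 0.6699 km.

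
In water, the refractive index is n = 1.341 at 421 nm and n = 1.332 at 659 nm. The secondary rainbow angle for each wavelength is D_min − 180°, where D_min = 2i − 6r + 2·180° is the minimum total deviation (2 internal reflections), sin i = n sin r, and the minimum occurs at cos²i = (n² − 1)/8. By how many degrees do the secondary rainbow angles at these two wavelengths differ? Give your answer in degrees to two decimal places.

2.34°

At 421 nm (n = 1.341): cos²i = 0.09979 → i = 71.586°, r = 45.034°, D_min = 232.966°, rainbow angle = 52.966°.
At 659 nm (n = 1.332): cos²i = 0.09678 → i = 71.875°, r = 45.520°, D_min = 230.628°, rainbow angle = 50.628°.
Angular width = |52.966° − 50.628°| = 2.337°.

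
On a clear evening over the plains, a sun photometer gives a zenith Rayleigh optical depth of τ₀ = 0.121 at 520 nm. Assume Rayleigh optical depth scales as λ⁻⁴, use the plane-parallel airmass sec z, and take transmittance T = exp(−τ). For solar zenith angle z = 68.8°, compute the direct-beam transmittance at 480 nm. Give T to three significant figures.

sec 68.8° = 2.7653.
τ = 0.121 × (520/480)⁴ × 2.7653 = 0.121 × 1.3774 × 2.7653 = 0.4609.
T = exp(−0.4609) = 0.6307.

0.631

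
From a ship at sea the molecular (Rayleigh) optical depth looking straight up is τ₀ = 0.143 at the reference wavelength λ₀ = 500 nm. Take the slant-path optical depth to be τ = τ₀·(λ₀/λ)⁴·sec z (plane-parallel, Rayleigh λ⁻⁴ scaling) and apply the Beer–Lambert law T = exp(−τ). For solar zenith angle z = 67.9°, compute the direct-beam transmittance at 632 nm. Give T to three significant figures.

sec 67.9° = 2.6580.
τ = 0.143 × (500/632)⁴ × 2.6580 = 0.143 × 0.3918 × 2.6580 = 0.1489.
T = exp(−0.1489) = 0.8617.

0.862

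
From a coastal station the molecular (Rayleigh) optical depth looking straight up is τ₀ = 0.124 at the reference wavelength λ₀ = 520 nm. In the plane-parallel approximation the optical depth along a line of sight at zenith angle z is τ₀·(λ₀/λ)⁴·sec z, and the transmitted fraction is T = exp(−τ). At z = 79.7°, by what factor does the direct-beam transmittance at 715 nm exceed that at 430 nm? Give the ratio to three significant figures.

3.63

Airmass: sec 79.7° = 5.5928.
τ(715 nm) = 0.124 × (520/715)⁴ × 5.5928 = 0.124 × 0.2798 × 5.5928 = 0.1940.
τ(430 nm) = 0.124 × (520/430)⁴ × 5.5928 = 0.124 × 2.1386 × 5.5928 = 1.4832.
T(715)/T(430) = exp(τ_B − τ_A) = exp(1.2891) = 3.6297.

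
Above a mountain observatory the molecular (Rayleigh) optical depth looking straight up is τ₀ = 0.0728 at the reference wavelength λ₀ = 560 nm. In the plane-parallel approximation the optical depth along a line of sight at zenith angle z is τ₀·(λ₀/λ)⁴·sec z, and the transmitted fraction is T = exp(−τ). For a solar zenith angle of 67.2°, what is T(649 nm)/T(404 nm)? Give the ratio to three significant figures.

1.80

Airmass: sec 67.2° = 2.5805.
τ(649 nm) = 0.0728 × (560/649)⁴ × 2.5805 = 0.0728 × 0.5543 × 2.5805 = 0.1041.
τ(404 nm) = 0.0728 × (560/404)⁴ × 2.5805 = 0.0728 × 3.6917 × 2.5805 = 0.6935.
T(649)/T(404) = exp(τ_B − τ_A) = exp(0.5894) = 1.8029.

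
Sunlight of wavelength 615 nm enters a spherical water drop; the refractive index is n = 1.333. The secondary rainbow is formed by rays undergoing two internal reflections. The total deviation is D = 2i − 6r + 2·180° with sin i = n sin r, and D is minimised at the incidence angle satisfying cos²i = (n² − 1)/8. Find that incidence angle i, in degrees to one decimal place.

71.8°

cos²i = (1.333² − 1)/8 = (1.77689 − 1)/8 = 0.09711.
cos i = 0.31163, so i = 71.843°.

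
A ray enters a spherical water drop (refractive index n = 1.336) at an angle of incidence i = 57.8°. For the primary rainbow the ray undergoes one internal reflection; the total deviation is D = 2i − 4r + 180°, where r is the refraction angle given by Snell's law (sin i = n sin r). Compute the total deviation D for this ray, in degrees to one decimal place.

138.4°

sin r = sin 57.8° / 1.336 = 0.8462/1.336 = 0.6334; r = 39.30°.
D = 2·57.8° − 4·39.30° + 180° = 115.60° − 157.20° + 180° = 138.40°.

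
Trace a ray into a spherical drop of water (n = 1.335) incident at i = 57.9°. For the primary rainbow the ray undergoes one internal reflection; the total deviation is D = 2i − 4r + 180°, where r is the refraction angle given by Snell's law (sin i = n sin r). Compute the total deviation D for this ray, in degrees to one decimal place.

138.3°

sin r = sin 57.9° / 1.335 = 0.8471/1.335 = 0.6345; r = 39.39°.
D = 2·57.9° − 4·39.39° + 180° = 115.80° − 157.55° + 180° = 138.25°.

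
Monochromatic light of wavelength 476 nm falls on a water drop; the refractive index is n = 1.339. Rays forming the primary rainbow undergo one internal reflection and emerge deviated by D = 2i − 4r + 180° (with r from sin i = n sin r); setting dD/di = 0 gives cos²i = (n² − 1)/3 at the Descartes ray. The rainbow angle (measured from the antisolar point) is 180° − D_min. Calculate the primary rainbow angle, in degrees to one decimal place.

41.2°

cos²i = (1.79292 − 1)/3 = 0.26431; i = arccos(0.51411) = 59.062°.
sin r = sin 59.062°/1.339 = 0.64057; r = 39.834°.
D_min = 2·59.062° − 4·39.834° + 180° = 138.786°.
Rainbow angle = 180° − D_min = 41.214°.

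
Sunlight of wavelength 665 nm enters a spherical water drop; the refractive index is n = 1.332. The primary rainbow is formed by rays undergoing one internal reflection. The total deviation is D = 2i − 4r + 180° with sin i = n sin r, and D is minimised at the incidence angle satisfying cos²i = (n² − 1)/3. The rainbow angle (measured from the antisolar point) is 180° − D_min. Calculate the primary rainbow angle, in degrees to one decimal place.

cos²i = (1.77422 − 1)/3 = 0.25807; i = arccos(0.50801) = 59.469°.
sin r = sin 59.469°/1.332 = 0.64666; r = 40.290°.
D_min = 2·59.469° − 4·40.290° + 180° = 137.776°.
Rainbow angle = 180° − D_min = 42.224°.

42.2°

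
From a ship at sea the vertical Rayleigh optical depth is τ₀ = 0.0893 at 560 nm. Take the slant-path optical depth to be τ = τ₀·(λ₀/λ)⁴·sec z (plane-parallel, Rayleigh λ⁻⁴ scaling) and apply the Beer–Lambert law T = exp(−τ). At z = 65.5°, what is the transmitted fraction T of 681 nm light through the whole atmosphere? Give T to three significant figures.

sec 65.5° = 2.4114.
τ = 0.0893 × (560/681)⁴ × 2.4114 = 0.0893 × 0.4573 × 2.4114 = 0.0985.
T = exp(−0.0985) = 0.9062.

0.906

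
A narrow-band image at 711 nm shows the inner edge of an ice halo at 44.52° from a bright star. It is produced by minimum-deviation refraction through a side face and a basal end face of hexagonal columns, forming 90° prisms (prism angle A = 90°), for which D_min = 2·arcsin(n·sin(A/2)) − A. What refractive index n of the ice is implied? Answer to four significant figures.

1.304

Rearranging: n = sin((D_min + A)/2) / sin(A/2).
(D_min + A)/2 = (44.52° + 90°)/2 = 67.260°.
n = sin 67.260° / sin 45° = 0.9223 / 0.7071 = 1.3043.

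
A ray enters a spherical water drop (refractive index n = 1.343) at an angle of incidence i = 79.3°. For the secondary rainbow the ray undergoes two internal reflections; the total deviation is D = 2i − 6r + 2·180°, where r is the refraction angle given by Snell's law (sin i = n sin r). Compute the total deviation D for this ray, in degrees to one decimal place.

236.4°

sin r = sin 79.3° / 1.343 = 0.9826/1.343 = 0.7317; r = 47.03°.
D = 2·79.3° − 6·47.03° + 2·180° = 158.60° − 282.15° + 360° = 236.45°.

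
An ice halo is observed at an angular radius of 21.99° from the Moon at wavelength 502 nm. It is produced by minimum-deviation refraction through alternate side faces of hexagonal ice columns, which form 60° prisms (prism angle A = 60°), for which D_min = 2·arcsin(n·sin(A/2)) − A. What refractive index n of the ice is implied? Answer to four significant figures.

1.312

Rearranging: n = sin((D_min + A)/2) / sin(A/2).
(D_min + A)/2 = (21.99° + 60°)/2 = 40.995°.
n = sin 40.995° / sin 30° = 0.6560 / 0.5000 = 1.3120.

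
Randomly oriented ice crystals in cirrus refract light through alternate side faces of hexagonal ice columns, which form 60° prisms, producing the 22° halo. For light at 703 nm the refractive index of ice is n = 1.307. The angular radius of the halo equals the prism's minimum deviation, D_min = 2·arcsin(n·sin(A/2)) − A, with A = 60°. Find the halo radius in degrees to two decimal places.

21.61°

n·sin(A/2) = 1.307 × sin 30° = 1.307 × 0.5000 = 0.6535.
D_min = 2·arcsin(0.6535) − 60° = 2 × 40.806° − 60° = 21.612°.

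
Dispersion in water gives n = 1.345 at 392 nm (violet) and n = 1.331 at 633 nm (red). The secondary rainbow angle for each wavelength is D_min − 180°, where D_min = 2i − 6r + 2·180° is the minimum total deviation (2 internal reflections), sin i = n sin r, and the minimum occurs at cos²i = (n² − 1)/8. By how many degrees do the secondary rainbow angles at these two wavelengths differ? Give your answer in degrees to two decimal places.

3.62°

At 392 nm (n = 1.345): cos²i = 0.10113 → i = 71.458°, r = 44.821°, D_min = 233.987°, rainbow angle = 53.987°.
At 633 nm (n = 1.331): cos²i = 0.09645 → i = 71.907°, r = 45.575°, D_min = 230.365°, rainbow angle = 50.365°.
Angular width = |53.987° − 50.365°| = 3.622°.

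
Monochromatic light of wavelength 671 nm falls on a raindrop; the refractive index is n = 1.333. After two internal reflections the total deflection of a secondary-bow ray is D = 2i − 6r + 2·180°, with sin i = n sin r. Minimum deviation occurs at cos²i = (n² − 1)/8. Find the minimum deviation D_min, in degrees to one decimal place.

230.9°

cos²i = (1.77689 − 1)/8 = 0.09711; i = arccos(0.31163) = 71.843°.
sin r = sin 71.843°/1.333 = 0.71283; r = 45.466°.
D_min = 2·71.843° − 6·45.466° + 360° = 230.891°.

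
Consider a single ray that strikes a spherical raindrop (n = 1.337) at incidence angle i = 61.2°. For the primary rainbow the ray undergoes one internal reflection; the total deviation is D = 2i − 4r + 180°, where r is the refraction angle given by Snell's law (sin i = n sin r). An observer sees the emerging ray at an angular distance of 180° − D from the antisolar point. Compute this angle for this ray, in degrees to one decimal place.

sin r = sin 61.2° / 1.337 = 0.8763/1.337 = 0.6554; r = 40.95°.
D = 2·61.2° − 4·40.95° + 180° = 122.40° − 163.81° + 180° = 138.59°.
Angle from antisolar point = 180° − D = 41.41°.

41.4°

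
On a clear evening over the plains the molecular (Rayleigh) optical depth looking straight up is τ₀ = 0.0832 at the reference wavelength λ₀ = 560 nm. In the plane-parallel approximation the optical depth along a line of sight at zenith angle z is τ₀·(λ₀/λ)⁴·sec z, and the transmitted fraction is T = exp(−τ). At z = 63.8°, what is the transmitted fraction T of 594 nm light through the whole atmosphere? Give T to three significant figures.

sec 63.8° = 2.2650.
τ = 0.0832 × (560/594)⁴ × 2.2650 = 0.0832 × 0.7900 × 2.2650 = 0.1489.
T = exp(−0.1489) = 0.8617.

0.862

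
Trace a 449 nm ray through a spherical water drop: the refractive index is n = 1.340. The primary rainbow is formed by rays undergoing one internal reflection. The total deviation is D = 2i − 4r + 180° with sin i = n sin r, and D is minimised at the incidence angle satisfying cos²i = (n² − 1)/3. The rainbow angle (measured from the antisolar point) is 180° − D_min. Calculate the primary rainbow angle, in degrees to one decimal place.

41.1°

cos²i = (1.79560 − 1)/3 = 0.26520; i = arccos(0.51498) = 59.004°.
sin r = sin 59.004°/1.340 = 0.63971; r = 39.770°.
D_min = 2·59.004° − 4·39.770° + 180° = 138.929°.
Rainbow angle = 180° − D_min = 41.071°.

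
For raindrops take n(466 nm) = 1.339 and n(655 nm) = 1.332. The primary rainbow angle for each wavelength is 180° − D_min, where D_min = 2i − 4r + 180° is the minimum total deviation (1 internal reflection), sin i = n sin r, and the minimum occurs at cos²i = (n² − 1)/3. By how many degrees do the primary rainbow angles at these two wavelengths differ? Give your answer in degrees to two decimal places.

At 466 nm (n = 1.339): cos²i = 0.26431 → i = 59.062°, r = 39.834°, D_min = 138.786°, rainbow angle = 41.214°.
At 655 nm (n = 1.332): cos²i = 0.25807 → i = 59.469°, r = 40.290°, D_min = 137.776°, rainbow angle = 42.224°.
Angular width = |41.214° − 42.224°| = 1.010°.

1.01°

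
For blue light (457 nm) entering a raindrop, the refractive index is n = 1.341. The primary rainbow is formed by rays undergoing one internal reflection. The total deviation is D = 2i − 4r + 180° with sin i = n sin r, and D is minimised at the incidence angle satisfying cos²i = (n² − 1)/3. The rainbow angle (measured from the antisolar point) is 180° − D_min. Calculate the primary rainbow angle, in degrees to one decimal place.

cos²i = (1.79828 − 1)/3 = 0.26609; i = arccos(0.51584) = 58.946°.
sin r = sin 58.946°/1.341 = 0.63884; r = 39.705°.
D_min = 2·58.946° − 4·39.705° + 180° = 139.071°.
Rainbow angle = 180° − D_min = 40.929°.

40.9°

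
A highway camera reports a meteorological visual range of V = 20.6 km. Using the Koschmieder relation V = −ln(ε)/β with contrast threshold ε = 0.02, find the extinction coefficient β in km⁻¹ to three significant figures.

β = −ln(0.02) / V = 3.912 / 20.6 = 0.1899 km⁻¹.

0.190 km⁻¹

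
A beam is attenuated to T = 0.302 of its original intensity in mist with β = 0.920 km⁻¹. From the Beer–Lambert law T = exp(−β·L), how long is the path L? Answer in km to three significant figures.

Beer–Lambert: T = exp(−βL) ⇒ L = −ln(T)/β = −ln(0.302)/0.920 = 1.1973/0.920 = 1.301 km.

1.30 km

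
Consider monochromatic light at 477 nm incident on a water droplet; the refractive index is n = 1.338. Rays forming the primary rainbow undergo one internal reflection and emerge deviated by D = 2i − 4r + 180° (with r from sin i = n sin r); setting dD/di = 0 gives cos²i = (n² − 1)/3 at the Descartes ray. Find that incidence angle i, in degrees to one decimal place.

59.1°

cos²i = (1.338² − 1)/3 = (1.79024 − 1)/3 = 0.26341.
cos i = 0.51324, so i = 59.120°.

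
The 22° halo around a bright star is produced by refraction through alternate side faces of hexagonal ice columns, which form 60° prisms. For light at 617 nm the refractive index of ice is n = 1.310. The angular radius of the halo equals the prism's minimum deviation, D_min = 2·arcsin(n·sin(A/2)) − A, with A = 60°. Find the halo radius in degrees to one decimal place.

n·sin(A/2) = 1.310 × sin 30° = 1.310 × 0.5000 = 0.6550.
D_min = 2·arcsin(0.6550) − 60° = 2 × 40.920° − 60° = 21.839°.

21.8°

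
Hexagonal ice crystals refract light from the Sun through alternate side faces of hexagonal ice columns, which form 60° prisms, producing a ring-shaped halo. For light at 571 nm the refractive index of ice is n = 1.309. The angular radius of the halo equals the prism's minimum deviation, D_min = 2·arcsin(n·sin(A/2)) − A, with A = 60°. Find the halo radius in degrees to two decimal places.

n·sin(A/2) = 1.309 × sin 30° = 1.309 × 0.5000 = 0.6545.
D_min = 2·arcsin(0.6545) − 60° = 2 × 40.882° − 60° = 21.763°.

21.76°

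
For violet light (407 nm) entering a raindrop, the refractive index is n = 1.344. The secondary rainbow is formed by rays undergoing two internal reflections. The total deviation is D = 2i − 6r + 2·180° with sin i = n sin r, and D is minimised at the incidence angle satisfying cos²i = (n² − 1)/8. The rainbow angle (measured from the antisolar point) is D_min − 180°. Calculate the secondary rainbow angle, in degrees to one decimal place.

cos²i = (1.80634 − 1)/8 = 0.10079; i = arccos(0.31748) = 71.490°.
sin r = sin 71.490°/1.344 = 0.70555; r = 44.874°.
D_min = 2·71.490° − 6·44.874° + 360° = 233.733°.
Rainbow angle = D_min − 180° = 53.733°.

53.7°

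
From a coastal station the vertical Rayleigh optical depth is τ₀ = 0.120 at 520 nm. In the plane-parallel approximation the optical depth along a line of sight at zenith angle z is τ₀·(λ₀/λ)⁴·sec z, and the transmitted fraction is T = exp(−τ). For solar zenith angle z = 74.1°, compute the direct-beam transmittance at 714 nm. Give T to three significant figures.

sec 74.1° = 3.6502.
τ = 0.120 × (520/714)⁴ × 3.6502 = 0.120 × 0.2813 × 3.6502 = 0.1232.
T = exp(−0.1232) = 0.8841.

0.884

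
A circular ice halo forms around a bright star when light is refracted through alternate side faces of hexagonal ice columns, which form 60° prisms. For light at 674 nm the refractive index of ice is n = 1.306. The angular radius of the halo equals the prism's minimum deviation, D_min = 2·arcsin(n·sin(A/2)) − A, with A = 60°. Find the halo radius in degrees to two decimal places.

21.54°

n·sin(A/2) = 1.306 × sin 30° = 1.306 × 0.5000 = 0.6530.
D_min = 2·arcsin(0.6530) − 60° = 2 × 40.768° − 60° = 21.536°.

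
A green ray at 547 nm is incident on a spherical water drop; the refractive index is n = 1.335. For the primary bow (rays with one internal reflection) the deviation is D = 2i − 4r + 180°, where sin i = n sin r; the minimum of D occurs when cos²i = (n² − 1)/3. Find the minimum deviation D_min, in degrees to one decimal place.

cos²i = (1.78222 − 1)/3 = 0.26074; i = arccos(0.51063) = 59.294°.
sin r = sin 59.294°/1.335 = 0.64405; r = 40.094°.
D_min = 2·59.294° − 4·40.094° + 180° = 138.212°.

138.2°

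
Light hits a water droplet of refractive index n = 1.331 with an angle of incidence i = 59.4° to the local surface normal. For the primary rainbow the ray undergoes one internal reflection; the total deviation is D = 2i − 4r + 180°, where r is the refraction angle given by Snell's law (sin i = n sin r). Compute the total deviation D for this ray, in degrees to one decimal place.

sin r = sin 59.4° / 1.331 = 0.8607/1.331 = 0.6467; r = 40.29°.
D = 2·59.4° − 4·40.29° + 180° = 118.80° − 161.17° + 180° = 137.63°.

137.6°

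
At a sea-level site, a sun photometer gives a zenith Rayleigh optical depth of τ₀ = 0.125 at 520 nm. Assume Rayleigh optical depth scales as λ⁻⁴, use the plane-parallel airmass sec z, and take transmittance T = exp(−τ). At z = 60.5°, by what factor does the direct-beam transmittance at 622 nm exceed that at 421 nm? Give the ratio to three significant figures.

1.59

Airmass: sec 60.5° = 2.0308.
τ(622 nm) = 0.125 × (520/622)⁴ × 2.0308 = 0.125 × 0.4885 × 2.0308 = 0.1240.
τ(421 nm) = 0.125 × (520/421)⁴ × 2.0308 = 0.125 × 2.3275 × 2.0308 = 0.5908.
T(622)/T(421) = exp(τ_B − τ_A) = exp(0.4668) = 1.5949.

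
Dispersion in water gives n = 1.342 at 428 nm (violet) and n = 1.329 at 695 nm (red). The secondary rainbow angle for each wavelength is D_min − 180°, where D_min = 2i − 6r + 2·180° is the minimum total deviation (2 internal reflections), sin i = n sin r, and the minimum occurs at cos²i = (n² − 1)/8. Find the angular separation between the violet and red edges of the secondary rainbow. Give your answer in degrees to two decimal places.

At 428 nm (n = 1.342): cos²i = 0.10012 → i = 71.554°, r = 44.981°, D_min = 233.222°, rainbow angle = 53.222°.
At 695 nm (n = 1.329): cos²i = 0.09578 → i = 71.972°, r = 45.685°, D_min = 229.837°, rainbow angle = 49.837°.
Angular width = |53.222° − 49.837°| = 3.385°.

3.39°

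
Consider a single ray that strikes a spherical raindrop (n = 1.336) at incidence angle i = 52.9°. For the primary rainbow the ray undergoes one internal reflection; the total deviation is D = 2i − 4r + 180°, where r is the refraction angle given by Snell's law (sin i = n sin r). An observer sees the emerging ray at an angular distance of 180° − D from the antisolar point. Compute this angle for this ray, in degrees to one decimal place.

sin r = sin 52.9° / 1.336 = 0.7976/1.336 = 0.5970; r = 36.65°.
D = 2·52.9° − 4·36.65° + 180° = 105.80° − 146.62° + 180° = 139.18°.
Angle from antisolar point = 180° − D = 40.82°.

40.8°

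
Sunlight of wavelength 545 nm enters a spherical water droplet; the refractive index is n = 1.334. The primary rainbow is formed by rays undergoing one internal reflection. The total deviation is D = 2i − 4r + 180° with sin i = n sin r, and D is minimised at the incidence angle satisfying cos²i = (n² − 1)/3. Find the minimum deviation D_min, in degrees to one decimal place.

138.1°

cos²i = (1.77956 − 1)/3 = 0.25985; i = arccos(0.50976) = 59.352°.
sin r = sin 59.352°/1.334 = 0.64492; r = 40.159°.
D_min = 2·59.352° − 4·40.159° + 180° = 138.067°.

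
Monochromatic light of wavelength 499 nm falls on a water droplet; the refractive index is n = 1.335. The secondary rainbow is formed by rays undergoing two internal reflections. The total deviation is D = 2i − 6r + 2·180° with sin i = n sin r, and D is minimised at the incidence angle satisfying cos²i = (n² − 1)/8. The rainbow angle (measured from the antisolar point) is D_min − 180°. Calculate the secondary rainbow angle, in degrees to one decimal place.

cos²i = (1.78222 − 1)/8 = 0.09778; i = arccos(0.31269) = 71.778°.
sin r = sin 71.778°/1.335 = 0.71150; r = 45.357°.
D_min = 2·71.778° − 6·45.357° + 360° = 231.414°.
Rainbow angle = D_min − 180° = 51.414°.

51.4°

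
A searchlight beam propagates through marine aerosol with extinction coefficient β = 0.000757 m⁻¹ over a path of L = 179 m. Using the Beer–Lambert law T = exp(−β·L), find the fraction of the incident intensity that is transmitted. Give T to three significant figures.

τ = β·L = 0.000757 × 179 = 0.1355.
T = exp(−0.1355) = 0.8733.

0.873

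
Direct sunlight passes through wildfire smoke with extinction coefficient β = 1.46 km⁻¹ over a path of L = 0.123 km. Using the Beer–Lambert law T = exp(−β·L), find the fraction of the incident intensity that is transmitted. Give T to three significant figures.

0.836

τ = β·L = 1.46 × 0.123 = 0.1796.
T = exp(−0.1796) = 0.8356.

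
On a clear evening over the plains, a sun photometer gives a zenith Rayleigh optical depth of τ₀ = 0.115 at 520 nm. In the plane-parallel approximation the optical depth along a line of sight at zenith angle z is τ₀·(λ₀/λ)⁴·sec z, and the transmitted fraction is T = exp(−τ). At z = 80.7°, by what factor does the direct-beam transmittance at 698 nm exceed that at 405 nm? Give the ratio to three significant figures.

Airmass: sec 80.7° = 6.1880.
τ(698 nm) = 0.115 × (520/698)⁴ × 6.1880 = 0.115 × 0.3080 × 6.1880 = 0.2192.
τ(405 nm) = 0.115 × (520/405)⁴ × 6.1880 = 0.115 × 2.7176 × 6.1880 = 1.9339.
T(698)/T(405) = exp(τ_B − τ_A) = exp(1.7147) = 5.5552.

5.56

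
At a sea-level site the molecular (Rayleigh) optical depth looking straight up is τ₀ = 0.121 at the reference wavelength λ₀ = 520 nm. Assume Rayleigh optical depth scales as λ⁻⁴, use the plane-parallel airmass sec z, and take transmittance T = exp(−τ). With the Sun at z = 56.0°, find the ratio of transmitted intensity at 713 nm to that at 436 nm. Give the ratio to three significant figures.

Airmass: sec 56.0° = 1.7883.
τ(713 nm) = 0.121 × (520/713)⁴ × 1.7883 = 0.121 × 0.2829 × 1.7883 = 0.0612.
τ(436 nm) = 0.121 × (520/436)⁴ × 1.7883 = 0.121 × 2.0233 × 1.7883 = 0.4378.
T(713)/T(436) = exp(τ_B − τ_A) = exp(0.3766) = 1.4573.

1.46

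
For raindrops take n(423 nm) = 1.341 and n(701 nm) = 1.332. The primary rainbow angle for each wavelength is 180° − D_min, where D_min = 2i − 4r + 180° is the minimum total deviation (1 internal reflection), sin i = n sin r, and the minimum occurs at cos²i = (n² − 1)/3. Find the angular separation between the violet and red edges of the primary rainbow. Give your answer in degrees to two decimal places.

At 423 nm (n = 1.341): cos²i = 0.26609 → i = 58.946°, r = 39.705°, D_min = 139.071°, rainbow angle = 40.929°.
At 701 nm (n = 1.332): cos²i = 0.25807 → i = 59.469°, r = 40.290°, D_min = 137.776°, rainbow angle = 42.224°.
Angular width = |40.929° − 42.224°| = 1.295°.

1.29°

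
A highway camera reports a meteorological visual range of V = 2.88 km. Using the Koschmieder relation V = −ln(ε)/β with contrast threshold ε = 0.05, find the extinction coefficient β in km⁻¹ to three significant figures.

β = −ln(0.05) / V = 2.996 / 2.88 = 1.0402 km⁻¹.

1.04 km⁻¹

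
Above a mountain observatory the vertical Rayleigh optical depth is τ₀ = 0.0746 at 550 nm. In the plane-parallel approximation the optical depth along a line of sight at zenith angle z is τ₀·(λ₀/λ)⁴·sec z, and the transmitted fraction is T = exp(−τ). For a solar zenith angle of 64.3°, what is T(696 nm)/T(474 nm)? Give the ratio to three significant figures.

Airmass: sec 64.3° = 2.3060.
τ(696 nm) = 0.0746 × (550/696)⁴ × 2.3060 = 0.0746 × 0.3900 × 2.3060 = 0.0671.
τ(474 nm) = 0.0746 × (550/474)⁴ × 2.3060 = 0.0746 × 1.8127 × 2.3060 = 0.3118.
T(696)/T(474) = exp(τ_B − τ_A) = exp(0.2448) = 1.2773.

1.28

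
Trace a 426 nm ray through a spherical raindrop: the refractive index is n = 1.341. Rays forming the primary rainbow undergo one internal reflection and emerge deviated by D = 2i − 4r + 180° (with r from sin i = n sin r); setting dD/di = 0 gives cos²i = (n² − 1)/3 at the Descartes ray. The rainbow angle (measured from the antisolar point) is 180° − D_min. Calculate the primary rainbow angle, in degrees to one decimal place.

40.9°

cos²i = (1.79828 − 1)/3 = 0.26609; i = arccos(0.51584) = 58.946°.
sin r = sin 58.946°/1.341 = 0.63884; r = 39.705°.
D_min = 2·58.946° − 4·39.705° + 180° = 139.071°.
Rainbow angle = 180° − D_min = 40.929°.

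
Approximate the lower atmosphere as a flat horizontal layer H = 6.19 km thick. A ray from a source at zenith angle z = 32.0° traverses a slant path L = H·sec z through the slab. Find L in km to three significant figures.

sec z = 1/cos 32.0° = 1.1792.
L = 6.19 × 1.1792 = 7.299 km.

7.30 km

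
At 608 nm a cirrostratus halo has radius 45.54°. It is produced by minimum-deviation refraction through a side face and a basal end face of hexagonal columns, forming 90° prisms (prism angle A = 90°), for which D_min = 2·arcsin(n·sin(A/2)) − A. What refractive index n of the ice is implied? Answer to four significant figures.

Rearranging: n = sin((D_min + A)/2) / sin(A/2).
(D_min + A)/2 = (45.54° + 90°)/2 = 67.770°.
n = sin 67.770° / sin 45° = 0.9257 / 0.7071 = 1.3091.

1.309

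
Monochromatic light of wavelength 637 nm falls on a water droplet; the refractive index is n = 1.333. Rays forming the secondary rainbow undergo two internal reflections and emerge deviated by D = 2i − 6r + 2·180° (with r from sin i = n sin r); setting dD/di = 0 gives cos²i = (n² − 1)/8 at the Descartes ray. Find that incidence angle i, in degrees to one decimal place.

cos²i = (1.333² − 1)/8 = (1.77689 − 1)/8 = 0.09711.
cos i = 0.31163, so i = 71.843°.

71.8°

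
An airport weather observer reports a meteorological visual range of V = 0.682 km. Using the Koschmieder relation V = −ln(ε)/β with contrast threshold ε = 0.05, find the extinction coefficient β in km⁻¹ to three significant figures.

4.39 km⁻¹

β = −ln(0.05) / V = 2.996 / 0.682 = 4.3926 km⁻¹.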